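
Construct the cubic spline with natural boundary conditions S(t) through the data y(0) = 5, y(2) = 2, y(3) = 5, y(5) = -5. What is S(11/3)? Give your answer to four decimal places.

Let M_i = S''(x_i). Step sizes h_i = 2, 1, 2; slopes of the chords Δ_i = (y_(i+1) - y_i)/h_i = -3/2, 3, -5.
  2·M_0 + 6·M_1 + 1·M_2 = 6(Δ_1 - Δ_0) = 27
  1·M_1 + 6·M_2 + 2·M_3 = 6(Δ_2 - Δ_1) = -48
Natural end conditions: M_0 = M_3 = 0.
Solving: M_0 = 0, M_1 = 6, M_2 = -9, M_3 = 0.
On [3, 5], S(t) = 5 + 1·(t - 3) - 9/2·(t - 3)² + 3/4·(t - 3)³.
With (t - 3) = 2/3: S(11/3) = 35/9.

3.8889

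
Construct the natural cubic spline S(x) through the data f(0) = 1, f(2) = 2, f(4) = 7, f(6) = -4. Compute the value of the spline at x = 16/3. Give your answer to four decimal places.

1.0099

Let M_i = S''(x_i). Step sizes h_i = 2, 2, 2; slopes of the chords Δ_i = (y_(i+1) - y_i)/h_i = 1/2, 5/2, -11/2.
  2·M_0 + 8·M_1 + 2·M_2 = 6(Δ_1 - Δ_0) = 12
  2·M_1 + 8·M_2 + 2·M_3 = 6(Δ_2 - Δ_1) = -48
Natural end conditions: M_0 = M_3 = 0.
Solving: M_0 = 0, M_1 = 16/5, M_2 = -34/5, M_3 = 0.
On [4, 6], S(x) = 7 - 29/30·(x - 4) - 17/5·(x - 4)² + 17/30·(x - 4)³.
With (x - 4) = 4/3: S(16/3) = 409/405.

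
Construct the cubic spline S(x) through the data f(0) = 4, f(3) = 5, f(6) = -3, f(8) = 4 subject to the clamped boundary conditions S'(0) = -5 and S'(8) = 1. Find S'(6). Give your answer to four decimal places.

1.4211

Write σ_i for S''(x_i). With h_i = 3, 3, 2 and divided differences Δ_i = 1/3, -8/3, 7/2, the continuity of S' gives the tridiagonal system
  3·σ_0 + 12·σ_1 + 3·σ_2 = 6(Δ_1 - Δ_0) = -18
  3·σ_1 + 10·σ_2 + 2·σ_3 = 6(Δ_2 - Δ_1) = 37
Clamped end conditions give two more equations: 2h_0·σ_0 + h_0·σ_1 = 6(Δ_0 - S'(0)) = 32 and h_2·σ_2 + 2h_2·σ_3 = 6(S'(8) - Δ_2) = -15.
Hence σ_0 = 901/114, σ_1 = -293/57, σ_2 = 253/38, σ_3 = -269/38.
On [6, 8], S'(x) = b_2 + 2c_2·(x - 6) + 3d_2·(x - 6)² with b_2 = Δ_2 - h_2(2σ_2 + σ_3)/6 = 27/19, c_2 = σ_2/2 = 253/76, d_2 = (σ_3 - σ_2)/(6h_2) = -87/76. So S'(6) = 27/19.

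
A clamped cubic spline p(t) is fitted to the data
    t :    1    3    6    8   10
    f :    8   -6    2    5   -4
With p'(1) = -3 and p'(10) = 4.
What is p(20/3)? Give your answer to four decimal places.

5.0239

With M_i denoting the second derivative at x_i, h_i = 2, 3, 2, 2, and Δ_i = (y_(i+1) − y_i)/h_i = -7, 8/3, 3/2, -9/2:
  2·M_0 + 10·M_1 + 3·M_2 = 6(Δ_1 - Δ_0) = 58
  3·M_1 + 10·M_2 + 2·M_3 = 6(Δ_2 - Δ_1) = -7
  2·M_2 + 8·M_3 + 2·M_4 = 6(Δ_3 - Δ_2) = -36
Clamped end conditions give two more equations: 2h_0·M_0 + h_0·M_1 = 6(Δ_0 - p'(1)) = -24 and h_3·M_3 + 2h_3·M_4 = 6(p'(10) - Δ_3) = 51.
Hence M_0 = -1795/177, M_1 = 1466/177, M_2 = -268/177, M_3 = -2957/354, M_4 = 2996/177.
On [6, 8], p(t) = 2 + 937/177·(t - 6) - 134/177·(t - 6)² - 269/472·(t - 6)³.
With (t - 6) = 2/3: p(20/3) = 8003/1593.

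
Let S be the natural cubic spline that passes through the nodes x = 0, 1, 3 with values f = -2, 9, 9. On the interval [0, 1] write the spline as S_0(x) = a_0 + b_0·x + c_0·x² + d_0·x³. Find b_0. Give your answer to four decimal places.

12.8333

Let M_i = S''(x_i). Step sizes h_i = 1, 2; slopes of the chords Δ_i = (y_(i+1) - y_i)/h_i = 11, 0.
  1·M_0 + 6·M_1 + 2·M_2 = 6(Δ_1 - Δ_0) = -66
Natural end conditions: M_0 = M_2 = 0.
Forward elimination and back-substitution give M_0 = 0, M_1 = -11, M_2 = 0.
On [0, 1], with S_0(x) = a_0 + b_0·x + c_0·x² + d_0·x³: c_0 = M_0/2 = 0, d_0 = (M_1 - M_0)/(6h_0) = -11/6, b_0 = Δ_0 - h_0(2M_0 + M_1)/6 = 77/6.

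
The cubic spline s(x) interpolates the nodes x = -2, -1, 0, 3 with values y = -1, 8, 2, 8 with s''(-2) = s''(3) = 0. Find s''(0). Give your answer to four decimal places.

Write M_i for s''(x_i). With h_i = 1, 1, 3 and divided differences Δ_i = 9, -6, 2, the continuity of s' gives the tridiagonal system
  1·M_0 + 4·M_1 + 1·M_2 = 6(Δ_1 - Δ_0) = -90
  1·M_1 + 8·M_2 + 3·M_3 = 6(Δ_2 - Δ_1) = 48
Natural end conditions: M_0 = M_3 = 0.
Forward elimination and back-substitution give M_0 = 0, M_1 = -768/31, M_2 = 282/31, M_3 = 0.

9.0968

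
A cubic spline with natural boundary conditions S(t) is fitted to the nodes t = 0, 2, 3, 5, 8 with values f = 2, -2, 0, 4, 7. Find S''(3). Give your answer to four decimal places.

-0.5153

Write M_i for S''(x_i). With h_i = 2, 1, 2, 3 and divided differences Δ_i = -2, 2, 2, 1, the continuity of S' gives the tridiagonal system
  2·M_0 + 6·M_1 + 1·M_2 = 6(Δ_1 - Δ_0) = 24
  1·M_1 + 6·M_2 + 2·M_3 = 6(Δ_2 - Δ_1) = 0
  2·M_2 + 10·M_3 + 3·M_4 = 6(Δ_3 - Δ_2) = -6
Natural end conditions: M_0 = M_4 = 0.
Hence M_0 = 0, M_1 = 666/163, M_2 = -84/163, M_3 = -81/163, M_4 = 0.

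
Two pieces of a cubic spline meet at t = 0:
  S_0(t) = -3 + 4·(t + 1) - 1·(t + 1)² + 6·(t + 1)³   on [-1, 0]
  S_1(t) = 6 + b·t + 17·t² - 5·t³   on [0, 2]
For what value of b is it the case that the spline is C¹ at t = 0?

S_0'(t) = 4 - 2·(t + 1) + 18·(t + 1)², so S_0'(0) = 20. On the right, S_1'(0) = b, so b = 20.

20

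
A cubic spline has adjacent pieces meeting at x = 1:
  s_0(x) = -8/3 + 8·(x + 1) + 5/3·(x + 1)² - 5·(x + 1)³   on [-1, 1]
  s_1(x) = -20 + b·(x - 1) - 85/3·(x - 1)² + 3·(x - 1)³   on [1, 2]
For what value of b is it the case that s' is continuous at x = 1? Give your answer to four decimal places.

-45.3333

s_0'(x) = 8 + 10/3·(x + 1) - 15·(x + 1)², so s_0'(1) = -136/3. On the right, s_1'(1) = b, so b = -136/3.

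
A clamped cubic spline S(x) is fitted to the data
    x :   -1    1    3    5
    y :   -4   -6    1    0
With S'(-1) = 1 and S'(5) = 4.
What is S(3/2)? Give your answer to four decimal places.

-4.5969

Write M_i for S''(x_i). With h_i = 2, 2, 2 and divided differences Δ_i = -1, 7/2, -1/2, the continuity of S' gives the tridiagonal system
  2·M_0 + 8·M_1 + 2·M_2 = 6(Δ_1 - Δ_0) = 27
  2·M_1 + 8·M_2 + 2·M_3 = 6(Δ_2 - Δ_1) = -24
Clamped end conditions give two more equations: 2h_0·M_0 + h_0·M_1 = 6(Δ_0 - S'(-1)) = -12 and h_2·M_2 + 2h_2·M_3 = 6(S'(5) - Δ_2) = 27.
Solving the tridiagonal system: M_0 = -32/5, M_1 = 34/5, M_2 = -73/10, M_3 = 52/5.
On [1, 3], S(x) = -6 + 7/5·(x - 1) + 17/5·(x - 1)² - 47/40·(x - 1)³.
With (x - 1) = 1/2: S(3/2) = -1471/320.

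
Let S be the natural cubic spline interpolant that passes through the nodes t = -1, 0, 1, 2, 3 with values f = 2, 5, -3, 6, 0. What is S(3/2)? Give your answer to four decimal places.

1.0179

With σ_i denoting the second derivative at x_i, h_i = 1, 1, 1, 1, and Δ_i = (y_(i+1) − y_i)/h_i = 3, -8, 9, -6:
  1·σ_0 + 4·σ_1 + 1·σ_2 = 6(Δ_1 - Δ_0) = -66
  1·σ_1 + 4·σ_2 + 1·σ_3 = 6(Δ_2 - Δ_1) = 102
  1·σ_2 + 4·σ_3 + 1·σ_4 = 6(Δ_3 - Δ_2) = -90
Natural end conditions: σ_0 = σ_4 = 0.
Hence σ_0 = 0, σ_1 = -186/7, σ_2 = 282/7, σ_3 = -228/7, σ_4 = 0.
On [1, 2], S(t) = -3 + 1·(t - 1) + 141/7·(t - 1)² - 85/7·(t - 1)³.
With (t - 1) = 1/2: S(3/2) = 57/56.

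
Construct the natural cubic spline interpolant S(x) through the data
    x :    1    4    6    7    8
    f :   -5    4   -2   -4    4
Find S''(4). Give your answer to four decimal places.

-3.5327

Let M_i = S''(x_i). Step sizes h_i = 3, 2, 1, 1; slopes of the chords Δ_i = (y_(i+1) - y_i)/h_i = 3, -3, -2, 8.
  3·M_0 + 10·M_1 + 2·M_2 = 6(Δ_1 - Δ_0) = -36
  2·M_1 + 6·M_2 + 1·M_3 = 6(Δ_2 - Δ_1) = 6
  1·M_2 + 4·M_3 + 1·M_4 = 6(Δ_3 - Δ_2) = 60
Natural end conditions: M_0 = M_4 = 0.
Hence M_0 = 0, M_1 = -378/107, M_2 = -36/107, M_3 = 1614/107, M_4 = 0.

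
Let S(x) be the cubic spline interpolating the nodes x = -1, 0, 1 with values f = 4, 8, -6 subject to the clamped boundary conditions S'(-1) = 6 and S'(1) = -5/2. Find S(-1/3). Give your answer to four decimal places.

Write m_i for S''(x_i). With h_i = 1, 1 and divided differences Δ_i = 4, -14, the continuity of S' gives the tridiagonal system
  1·m_0 + 4·m_1 + 1·m_2 = 6(Δ_1 - Δ_0) = -108
Clamped end conditions give two more equations: 2h_0·m_0 + h_0·m_1 = 6(Δ_0 - S'(-1)) = -12 and h_1·m_1 + 2h_1·m_2 = 6(S'(1) - Δ_1) = 69.
Hence m_0 = 67/4, m_1 = -91/2, m_2 = 229/4.
On [-1, 0], S(x) = 4 + 6·(x + 1) + 67/8·(x + 1)² - 83/8·(x + 1)³.
With (x + 1) = 2/3: S(-1/3) = 467/54.

8.6481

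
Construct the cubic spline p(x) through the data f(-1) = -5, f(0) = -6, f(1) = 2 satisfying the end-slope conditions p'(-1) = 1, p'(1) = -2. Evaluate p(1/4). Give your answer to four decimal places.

-3.8828

Put M_i = p'' at the i-th knot. Here h = (1, 1) and Δ = (-1, 8), so the interior equations h_(i-1)·M_(i-1) + 2(h_(i-1)+h_i)·M_i + h_i·M_(i+1) = 6(Δ_i − Δ_(i-1)) read
  1·M_0 + 4·M_1 + 1·M_2 = 6(Δ_1 - Δ_0) = 54
Clamped end conditions give two more equations: 2h_0·M_0 + h_0·M_1 = 6(Δ_0 - p'(-1)) = -12 and h_1·M_1 + 2h_1·M_2 = 6(p'(1) - Δ_1) = -60.
Hence M_0 = -21, M_1 = 30, M_2 = -45.
On [0, 1], p(x) = -6 + 11/2·x + 15·x² - 25/2·x³.
With x = 1/4: p(1/4) = -497/128.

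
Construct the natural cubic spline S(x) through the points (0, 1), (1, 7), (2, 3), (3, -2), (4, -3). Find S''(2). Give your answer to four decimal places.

Write M_i for S''(x_i). With h_i = 1, 1, 1, 1 and divided differences Δ_i = 6, -4, -5, -1, the continuity of S' gives the tridiagonal system
  1·M_0 + 4·M_1 + 1·M_2 = 6(Δ_1 - Δ_0) = -60
  1·M_1 + 4·M_2 + 1·M_3 = 6(Δ_2 - Δ_1) = -6
  1·M_2 + 4·M_3 + 1·M_4 = 6(Δ_3 - Δ_2) = 24
Natural end conditions: M_0 = M_4 = 0.
Hence M_0 = 0, M_1 = -213/14, M_2 = 6/7, M_3 = 81/14, M_4 = 0.

0.8571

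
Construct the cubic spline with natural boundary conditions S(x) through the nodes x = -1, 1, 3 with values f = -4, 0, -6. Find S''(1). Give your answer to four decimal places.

-3.7500

Let M_i = S''(x_i). Step sizes h_i = 2, 2; slopes of the chords Δ_i = (y_(i+1) - y_i)/h_i = 2, -3.
  2·M_0 + 8·M_1 + 2·M_2 = 6(Δ_1 - Δ_0) = -30
Natural end conditions: M_0 = M_2 = 0.
Solving: M_0 = 0, M_1 = -15/4, M_2 = 0.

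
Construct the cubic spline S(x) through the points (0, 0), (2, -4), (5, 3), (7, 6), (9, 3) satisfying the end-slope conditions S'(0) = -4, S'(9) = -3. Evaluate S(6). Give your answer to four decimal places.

5.1476

Let m_i = S''(x_i). Step sizes h_i = 2, 3, 2, 2; slopes of the chords Δ_i = (y_(i+1) - y_i)/h_i = -2, 7/3, 3/2, -3/2.
  2·m_0 + 10·m_1 + 3·m_2 = 6(Δ_1 - Δ_0) = 26
  3·m_1 + 10·m_2 + 2·m_3 = 6(Δ_2 - Δ_1) = -5
  2·m_2 + 8·m_3 + 2·m_4 = 6(Δ_3 - Δ_2) = -18
Clamped end conditions give two more equations: 2h_0·m_0 + h_0·m_1 = 6(Δ_0 - S'(0)) = 12 and h_3·m_3 + 2h_3·m_4 = 6(S'(9) - Δ_3) = -9.
Solving: m_0 = 307/177, m_1 = 448/177, m_2 = -164/177, m_3 = -589/354, m_4 = -251/177.
On [5, 7], S(x) = 3 + 473/177·(x - 5) - 82/177·(x - 5)² - 29/472·(x - 5)³.
With (x - 5) = 1: S(6) = 7289/1416.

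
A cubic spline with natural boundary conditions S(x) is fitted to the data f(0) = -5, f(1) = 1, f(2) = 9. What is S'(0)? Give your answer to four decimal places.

5.5000

Write M_i for S''(x_i). With h_i = 1, 1 and divided differences Δ_i = 6, 8, the continuity of S' gives the tridiagonal system
  1·M_0 + 4·M_1 + 1·M_2 = 6(Δ_1 - Δ_0) = 12
Natural end conditions: M_0 = M_2 = 0.
Forward elimination and back-substitution give M_0 = 0, M_1 = 3, M_2 = 0.
On [0, 1], S'(x) = b_0 + 2c_0·x + 3d_0·x² with b_0 = Δ_0 - h_0(2M_0 + M_1)/6 = 11/2, c_0 = M_0/2 = 0, d_0 = (M_1 - M_0)/(6h_0) = 1/2. So S'(0) = 11/2.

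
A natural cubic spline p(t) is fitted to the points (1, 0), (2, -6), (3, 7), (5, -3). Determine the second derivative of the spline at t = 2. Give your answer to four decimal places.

Write σ_i for p''(x_i). With h_i = 1, 1, 2 and divided differences Δ_i = -6, 13, -5, the continuity of p' gives the tridiagonal system
  1·σ_0 + 4·σ_1 + 1·σ_2 = 6(Δ_1 - Δ_0) = 114
  1·σ_1 + 6·σ_2 + 2·σ_3 = 6(Δ_2 - Δ_1) = -108
Natural end conditions: σ_0 = σ_3 = 0.
Hence σ_0 = 0, σ_1 = 792/23, σ_2 = -546/23, σ_3 = 0.

34.4348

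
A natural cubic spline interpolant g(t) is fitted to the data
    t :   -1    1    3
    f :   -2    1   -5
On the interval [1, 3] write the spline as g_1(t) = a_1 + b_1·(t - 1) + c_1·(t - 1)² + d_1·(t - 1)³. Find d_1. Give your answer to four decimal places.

0.2813

Let M_i = g''(x_i). Step sizes h_i = 2, 2; slopes of the chords Δ_i = (y_(i+1) - y_i)/h_i = 3/2, -3.
  2·M_0 + 8·M_1 + 2·M_2 = 6(Δ_1 - Δ_0) = -27
Natural end conditions: M_0 = M_2 = 0.
Solving the tridiagonal system: M_0 = 0, M_1 = -27/8, M_2 = 0.
On [1, 3], with g_1(t) = a_1 + b_1·(t - 1) + c_1·(t - 1)² + d_1·(t - 1)³: c_1 = M_1/2 = -27/16, d_1 = (M_2 - M_1)/(6h_1) = 9/32, b_1 = Δ_1 - h_1(2M_1 + M_2)/6 = -3/4.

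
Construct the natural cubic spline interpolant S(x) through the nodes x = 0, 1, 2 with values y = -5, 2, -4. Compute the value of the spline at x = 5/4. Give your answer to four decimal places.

With m_i denoting the second derivative at x_i, h_i = 1, 1, and Δ_i = (y_(i+1) − y_i)/h_i = 7, -6:
  1·m_0 + 4·m_1 + 1·m_2 = 6(Δ_1 - Δ_0) = -78
Natural end conditions: m_0 = m_2 = 0.
Solving the tridiagonal system: m_0 = 0, m_1 = -39/2, m_2 = 0.
On [1, 2], S(x) = 2 + 1/2·(x - 1) - 39/4·(x - 1)² + 13/4·(x - 1)³.
With (x - 1) = 1/4: S(5/4) = 401/256.

1.5664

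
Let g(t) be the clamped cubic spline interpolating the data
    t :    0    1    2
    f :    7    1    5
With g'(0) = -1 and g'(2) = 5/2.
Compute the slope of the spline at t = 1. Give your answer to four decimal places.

-1.8750

Let m_i = g''(x_i). Step sizes h_i = 1, 1; slopes of the chords Δ_i = (y_(i+1) - y_i)/h_i = -6, 4.
  1·m_0 + 4·m_1 + 1·m_2 = 6(Δ_1 - Δ_0) = 60
Clamped end conditions give two more equations: 2h_0·m_0 + h_0·m_1 = 6(Δ_0 - g'(0)) = -30 and h_1·m_1 + 2h_1·m_2 = 6(g'(2) - Δ_1) = -9.
Hence m_0 = -113/4, m_1 = 53/2, m_2 = -71/4.
On [1, 2], g'(t) = b_1 + 2c_1·(t - 1) + 3d_1·(t - 1)² with b_1 = Δ_1 - h_1(2m_1 + m_2)/6 = -15/8, c_1 = m_1/2 = 53/4, d_1 = (m_2 - m_1)/(6h_1) = -59/8. So g'(1) = -15/8.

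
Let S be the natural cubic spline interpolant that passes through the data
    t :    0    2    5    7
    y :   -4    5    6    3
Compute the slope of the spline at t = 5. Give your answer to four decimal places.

Write m_i for S''(x_i). With h_i = 2, 3, 2 and divided differences Δ_i = 9/2, 1/3, -3/2, the continuity of S' gives the tridiagonal system
  2·m_0 + 10·m_1 + 3·m_2 = 6(Δ_1 - Δ_0) = -25
  3·m_1 + 10·m_2 + 2·m_3 = 6(Δ_2 - Δ_1) = -11
Natural end conditions: m_0 = m_3 = 0.
Forward elimination and back-substitution give m_0 = 0, m_1 = -31/13, m_2 = -5/13, m_3 = 0.
On [5, 7], S'(t) = b_2 + 2c_2·(t - 5) + 3d_2·(t - 5)² with b_2 = Δ_2 - h_2(2m_2 + m_3)/6 = -97/78, c_2 = m_2/2 = -5/26, d_2 = (m_3 - m_2)/(6h_2) = 5/156. So S'(5) = -97/78.

-1.2436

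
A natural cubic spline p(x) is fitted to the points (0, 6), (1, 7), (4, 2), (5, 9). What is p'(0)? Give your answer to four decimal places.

With σ_i denoting the second derivative at x_i, h_i = 1, 3, 1, and Δ_i = (y_(i+1) − y_i)/h_i = 1, -5/3, 7:
  1·σ_0 + 8·σ_1 + 3·σ_2 = 6(Δ_1 - Δ_0) = -16
  3·σ_1 + 8·σ_2 + 1·σ_3 = 6(Δ_2 - Δ_1) = 52
Natural end conditions: σ_0 = σ_3 = 0.
Hence σ_0 = 0, σ_1 = -284/55, σ_2 = 464/55, σ_3 = 0.
On [0, 1], p'(x) = b_0 + 2c_0·x + 3d_0·x² with b_0 = Δ_0 - h_0(2σ_0 + σ_1)/6 = 307/165, c_0 = σ_0/2 = 0, d_0 = (σ_1 - σ_0)/(6h_0) = -142/165. So p'(0) = 307/165.

1.8606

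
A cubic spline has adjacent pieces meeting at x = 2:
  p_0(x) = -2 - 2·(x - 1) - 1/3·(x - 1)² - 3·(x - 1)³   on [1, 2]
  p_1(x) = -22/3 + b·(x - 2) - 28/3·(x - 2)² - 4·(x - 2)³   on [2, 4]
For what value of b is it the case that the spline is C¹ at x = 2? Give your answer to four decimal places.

p_0'(x) = -2 - 2/3·(x - 1) - 9·(x - 1)², so p_0'(2) = -35/3. On the right, p_1'(2) = b, so b = -35/3.

-11.6667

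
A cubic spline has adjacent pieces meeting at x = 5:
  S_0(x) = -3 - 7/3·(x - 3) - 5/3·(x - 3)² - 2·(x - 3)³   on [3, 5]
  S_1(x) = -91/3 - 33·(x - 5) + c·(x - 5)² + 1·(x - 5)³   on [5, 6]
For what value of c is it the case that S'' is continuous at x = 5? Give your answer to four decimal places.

S_0''(x) = -10/3 - 12·(x - 3), so S_0''(5) = -82/3. On the right, S_1''(5) = 2c, so c = -41/3.

-13.6667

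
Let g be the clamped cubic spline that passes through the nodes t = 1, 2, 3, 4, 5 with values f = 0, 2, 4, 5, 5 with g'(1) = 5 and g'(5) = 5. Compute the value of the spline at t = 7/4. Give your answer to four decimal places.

1.7536

Let m_i = g''(x_i). Step sizes h_i = 1, 1, 1, 1; slopes of the chords Δ_i = (y_(i+1) - y_i)/h_i = 2, 2, 1, 0.
  1·m_0 + 4·m_1 + 1·m_2 = 6(Δ_1 - Δ_0) = 0
  1·m_1 + 4·m_2 + 1·m_3 = 6(Δ_2 - Δ_1) = -6
  1·m_2 + 4·m_3 + 1·m_4 = 6(Δ_3 - Δ_2) = -6
Clamped end conditions give two more equations: 2h_0·m_0 + h_0·m_1 = 6(Δ_0 - g'(1)) = -18 and h_3·m_3 + 2h_3·m_4 = 6(g'(5) - Δ_3) = 30.
Solving the tridiagonal system: m_0 = -291/28, m_1 = 39/14, m_2 = -3/4, m_3 = -81/14, m_4 = 501/28.
On [1, 2], g(t) = 0 + 5·(t - 1) - 291/56·(t - 1)² + 123/56·(t - 1)³.
With (t - 1) = 3/4: g(7/4) = 6285/3584.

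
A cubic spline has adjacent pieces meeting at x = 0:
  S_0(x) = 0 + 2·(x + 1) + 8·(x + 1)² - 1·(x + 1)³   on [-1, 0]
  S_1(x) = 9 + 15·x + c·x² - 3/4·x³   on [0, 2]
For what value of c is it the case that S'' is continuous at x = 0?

S_0''(x) = 16 - 6·(x + 1), so S_0''(0) = 10. On the right, S_1''(0) = 2c, so c = 5.

5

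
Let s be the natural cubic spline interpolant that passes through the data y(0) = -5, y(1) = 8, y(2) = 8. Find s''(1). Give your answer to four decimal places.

Put m_i = s'' at the i-th knot. Here h = (1, 1) and Δ = (13, 0), so the interior equations h_(i-1)·m_(i-1) + 2(h_(i-1)+h_i)·m_i + h_i·m_(i+1) = 6(Δ_i − Δ_(i-1)) read
  1·m_0 + 4·m_1 + 1·m_2 = 6(Δ_1 - Δ_0) = -78
Natural end conditions: m_0 = m_2 = 0.
Forward elimination and back-substitution give m_0 = 0, m_1 = -39/2, m_2 = 0.

-19.5000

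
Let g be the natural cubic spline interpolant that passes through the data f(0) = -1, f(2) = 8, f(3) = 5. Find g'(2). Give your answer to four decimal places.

Let M_i = g''(x_i). Step sizes h_i = 2, 1; slopes of the chords Δ_i = (y_(i+1) - y_i)/h_i = 9/2, -3.
  2·M_0 + 6·M_1 + 1·M_2 = 6(Δ_1 - Δ_0) = -45
Natural end conditions: M_0 = M_2 = 0.
Solving: M_0 = 0, M_1 = -15/2, M_2 = 0.
On [2, 3], g'(x) = b_1 + 2c_1·(x - 2) + 3d_1·(x - 2)² with b_1 = Δ_1 - h_1(2M_1 + M_2)/6 = -1/2, c_1 = M_1/2 = -15/4, d_1 = (M_2 - M_1)/(6h_1) = 5/4. So g'(2) = -1/2.

-0.5000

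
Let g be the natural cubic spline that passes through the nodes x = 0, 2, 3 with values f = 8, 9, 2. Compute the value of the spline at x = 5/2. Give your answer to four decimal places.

5.9688

Write M_i for g''(x_i). With h_i = 2, 1 and divided differences Δ_i = 1/2, -7, the continuity of g' gives the tridiagonal system
  2·M_0 + 6·M_1 + 1·M_2 = 6(Δ_1 - Δ_0) = -45
Natural end conditions: M_0 = M_2 = 0.
Forward elimination and back-substitution give M_0 = 0, M_1 = -15/2, M_2 = 0.
On [2, 3], g(x) = 9 - 9/2·(x - 2) - 15/4·(x - 2)² + 5/4·(x - 2)³.
With (x - 2) = 1/2: g(5/2) = 191/32.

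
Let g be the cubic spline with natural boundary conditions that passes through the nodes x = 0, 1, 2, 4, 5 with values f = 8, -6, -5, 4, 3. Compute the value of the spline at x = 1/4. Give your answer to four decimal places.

3.6393

Put m_i = g'' at the i-th knot. Here h = (1, 1, 2, 1) and Δ = (-14, 1, 9/2, -1), so the interior equations h_(i-1)·m_(i-1) + 2(h_(i-1)+h_i)·m_i + h_i·m_(i+1) = 6(Δ_i − Δ_(i-1)) read
  1·m_0 + 4·m_1 + 1·m_2 = 6(Δ_1 - Δ_0) = 90
  1·m_1 + 6·m_2 + 2·m_3 = 6(Δ_2 - Δ_1) = 21
  2·m_2 + 6·m_3 + 1·m_4 = 6(Δ_3 - Δ_2) = -33
Natural end conditions: m_0 = m_4 = 0.
Hence m_0 = 0, m_1 = 1344/61, m_2 = 114/61, m_3 = -747/122, m_4 = 0.
On [0, 1], g(x) = 8 - 1078/61·x + 0·x² + 224/61·x³.
With x = 1/4: g(1/4) = 222/61.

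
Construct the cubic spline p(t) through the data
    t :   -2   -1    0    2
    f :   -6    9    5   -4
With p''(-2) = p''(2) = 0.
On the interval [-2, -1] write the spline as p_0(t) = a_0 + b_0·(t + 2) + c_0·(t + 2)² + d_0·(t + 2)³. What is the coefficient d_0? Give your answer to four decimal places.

-4.9348

Let M_i = p''(x_i). Step sizes h_i = 1, 1, 2; slopes of the chords Δ_i = (y_(i+1) - y_i)/h_i = 15, -4, -9/2.
  1·M_0 + 4·M_1 + 1·M_2 = 6(Δ_1 - Δ_0) = -114
  1·M_1 + 6·M_2 + 2·M_3 = 6(Δ_2 - Δ_1) = -3
Natural end conditions: M_0 = M_3 = 0.
Hence M_0 = 0, M_1 = -681/23, M_2 = 102/23, M_3 = 0.
On [-2, -1], with p_0(t) = a_0 + b_0·(t + 2) + c_0·(t + 2)² + d_0·(t + 2)³: c_0 = M_0/2 = 0, d_0 = (M_1 - M_0)/(6h_0) = -227/46, b_0 = Δ_0 - h_0(2M_0 + M_1)/6 = 917/46.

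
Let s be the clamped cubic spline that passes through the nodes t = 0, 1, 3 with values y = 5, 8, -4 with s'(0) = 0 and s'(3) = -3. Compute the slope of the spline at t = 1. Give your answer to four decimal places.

0.5000

Write m_i for s''(x_i). With h_i = 1, 2 and divided differences Δ_i = 3, -6, the continuity of s' gives the tridiagonal system
  1·m_0 + 6·m_1 + 2·m_2 = 6(Δ_1 - Δ_0) = -54
Clamped end conditions give two more equations: 2h_0·m_0 + h_0·m_1 = 6(Δ_0 - s'(0)) = 18 and h_1·m_1 + 2h_1·m_2 = 6(s'(3) - Δ_1) = 18.
Solving the tridiagonal system: m_0 = 17, m_1 = -16, m_2 = 25/2.
On [1, 3], s'(t) = b_1 + 2c_1·(t - 1) + 3d_1·(t - 1)² with b_1 = Δ_1 - h_1(2m_1 + m_2)/6 = 1/2, c_1 = m_1/2 = -8, d_1 = (m_2 - m_1)/(6h_1) = 19/8. So s'(1) = 1/2.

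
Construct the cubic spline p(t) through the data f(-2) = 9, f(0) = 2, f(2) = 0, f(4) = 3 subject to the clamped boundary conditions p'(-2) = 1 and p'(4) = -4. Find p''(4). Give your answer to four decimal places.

-10.0667

Let σ_i = p''(x_i). Step sizes h_i = 2, 2, 2; slopes of the chords Δ_i = (y_(i+1) - y_i)/h_i = -7/2, -1, 3/2.
  2·σ_0 + 8·σ_1 + 2·σ_2 = 6(Δ_1 - Δ_0) = 15
  2·σ_1 + 8·σ_2 + 2·σ_3 = 6(Δ_2 - Δ_1) = 15
Clamped end conditions give two more equations: 2h_0·σ_0 + h_0·σ_1 = 6(Δ_0 - p'(-2)) = -27 and h_2·σ_2 + 2h_2·σ_3 = 6(p'(4) - Δ_2) = -33.
Forward elimination and back-substitution give σ_0 = -124/15, σ_1 = 91/30, σ_2 = 109/30, σ_3 = -151/15.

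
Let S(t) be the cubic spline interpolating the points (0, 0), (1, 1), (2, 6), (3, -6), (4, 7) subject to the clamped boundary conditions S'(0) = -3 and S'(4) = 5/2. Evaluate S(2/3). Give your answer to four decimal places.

-0.5384

With M_i denoting the second derivative at x_i, h_i = 1, 1, 1, 1, and Δ_i = (y_(i+1) − y_i)/h_i = 1, 5, -12, 13:
  1·M_0 + 4·M_1 + 1·M_2 = 6(Δ_1 - Δ_0) = 24
  1·M_1 + 4·M_2 + 1·M_3 = 6(Δ_2 - Δ_1) = -102
  1·M_2 + 4·M_3 + 1·M_4 = 6(Δ_3 - Δ_2) = 150
Clamped end conditions give two more equations: 2h_0·M_0 + h_0·M_1 = 6(Δ_0 - S'(0)) = 24 and h_3·M_3 + 2h_3·M_4 = 6(S'(4) - Δ_3) = -63.
Forward elimination and back-substitution give M_0 = 209/56, M_1 = 463/28, M_2 = -367/8, M_3 = 1819/28, M_4 = -3583/56.
On [0, 1], S(t) = 0 - 3·t + 209/112·t² + 239/112·t³.
With t = 2/3: S(2/3) = -407/756.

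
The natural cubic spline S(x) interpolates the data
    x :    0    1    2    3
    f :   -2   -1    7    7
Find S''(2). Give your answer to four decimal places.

Put M_i = S'' at the i-th knot. Here h = (1, 1, 1) and Δ = (1, 8, 0), so the interior equations h_(i-1)·M_(i-1) + 2(h_(i-1)+h_i)·M_i + h_i·M_(i+1) = 6(Δ_i − Δ_(i-1)) read
  1·M_0 + 4·M_1 + 1·M_2 = 6(Δ_1 - Δ_0) = 42
  1·M_1 + 4·M_2 + 1·M_3 = 6(Δ_2 - Δ_1) = -48
Natural end conditions: M_0 = M_3 = 0.
Solving the tridiagonal system: M_0 = 0, M_1 = 72/5, M_2 = -78/5, M_3 = 0.

-15.6000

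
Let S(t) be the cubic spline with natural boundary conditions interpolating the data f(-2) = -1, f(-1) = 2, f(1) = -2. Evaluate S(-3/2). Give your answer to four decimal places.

0.8125

Let m_i = S''(x_i). Step sizes h_i = 1, 2; slopes of the chords Δ_i = (y_(i+1) - y_i)/h_i = 3, -2.
  1·m_0 + 6·m_1 + 2·m_2 = 6(Δ_1 - Δ_0) = -30
Natural end conditions: m_0 = m_2 = 0.
Solving: m_0 = 0, m_1 = -5, m_2 = 0.
On [-2, -1], S(t) = -1 + 23/6·(t + 2) + 0·(t + 2)² - 5/6·(t + 2)³.
With (t + 2) = 1/2: S(-3/2) = 13/16.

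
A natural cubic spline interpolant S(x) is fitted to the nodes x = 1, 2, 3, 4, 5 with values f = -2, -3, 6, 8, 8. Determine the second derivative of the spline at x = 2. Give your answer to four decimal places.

Put σ_i = S'' at the i-th knot. Here h = (1, 1, 1, 1) and Δ = (-1, 9, 2, 0), so the interior equations h_(i-1)·σ_(i-1) + 2(h_(i-1)+h_i)·σ_i + h_i·σ_(i+1) = 6(Δ_i − Δ_(i-1)) read
  1·σ_0 + 4·σ_1 + 1·σ_2 = 6(Δ_1 - Δ_0) = 60
  1·σ_1 + 4·σ_2 + 1·σ_3 = 6(Δ_2 - Δ_1) = -42
  1·σ_2 + 4·σ_3 + 1·σ_4 = 6(Δ_3 - Δ_2) = -12
Natural end conditions: σ_0 = σ_4 = 0.
Solving: σ_0 = 0, σ_1 = 132/7, σ_2 = -108/7, σ_3 = 6/7, σ_4 = 0.

18.8571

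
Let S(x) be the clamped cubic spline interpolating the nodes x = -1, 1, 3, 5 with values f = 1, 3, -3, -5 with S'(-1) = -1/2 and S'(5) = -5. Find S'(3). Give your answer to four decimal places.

-1.5000

Write σ_i for S''(x_i). With h_i = 2, 2, 2 and divided differences Δ_i = 1, -3, -1, the continuity of S' gives the tridiagonal system
  2·σ_0 + 8·σ_1 + 2·σ_2 = 6(Δ_1 - Δ_0) = -24
  2·σ_1 + 8·σ_2 + 2·σ_3 = 6(Δ_2 - Δ_1) = 12
Clamped end conditions give two more equations: 2h_0·σ_0 + h_0·σ_1 = 6(Δ_0 - S'(-1)) = 9 and h_2·σ_2 + 2h_2·σ_3 = 6(S'(5) - Δ_2) = -24.
Solving the tridiagonal system: σ_0 = 5, σ_1 = -11/2, σ_2 = 5, σ_3 = -17/2.
On [3, 5], S'(x) = b_2 + 2c_2·(x - 3) + 3d_2·(x - 3)² with b_2 = Δ_2 - h_2(2σ_2 + σ_3)/6 = -3/2, c_2 = σ_2/2 = 5/2, d_2 = (σ_3 - σ_2)/(6h_2) = -9/8. So S'(3) = -3/2.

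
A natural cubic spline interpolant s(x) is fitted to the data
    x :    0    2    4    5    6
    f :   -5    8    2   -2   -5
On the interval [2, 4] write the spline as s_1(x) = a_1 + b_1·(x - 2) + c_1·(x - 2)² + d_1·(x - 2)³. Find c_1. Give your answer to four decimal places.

Write M_i for s''(x_i). With h_i = 2, 2, 1, 1 and divided differences Δ_i = 13/2, -3, -4, -3, the continuity of s' gives the tridiagonal system
  2·M_0 + 8·M_1 + 2·M_2 = 6(Δ_1 - Δ_0) = -57
  2·M_1 + 6·M_2 + 1·M_3 = 6(Δ_2 - Δ_1) = -6
  1·M_2 + 4·M_3 + 1·M_4 = 6(Δ_3 - Δ_2) = 6
Natural end conditions: M_0 = M_4 = 0.
Solving: M_0 = 0, M_1 = -417/56, M_2 = 9/7, M_3 = 33/28, M_4 = 0.
On [2, 4], with s_1(x) = a_1 + b_1·(x - 2) + c_1·(x - 2)² + d_1·(x - 2)³: c_1 = M_1/2 = -417/112, d_1 = (M_2 - M_1)/(6h_1) = 163/224, b_1 = Δ_1 - h_1(2M_1 + M_2)/6 = 43/28.

-3.7232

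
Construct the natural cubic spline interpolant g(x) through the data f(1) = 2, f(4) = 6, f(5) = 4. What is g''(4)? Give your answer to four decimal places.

-2.5000

Put M_i = g'' at the i-th knot. Here h = (3, 1) and Δ = (4/3, -2), so the interior equations h_(i-1)·M_(i-1) + 2(h_(i-1)+h_i)·M_i + h_i·M_(i+1) = 6(Δ_i − Δ_(i-1)) read
  3·M_0 + 8·M_1 + 1·M_2 = 6(Δ_1 - Δ_0) = -20
Natural end conditions: M_0 = M_2 = 0.
Forward elimination and back-substitution give M_0 = 0, M_1 = -5/2, M_2 = 0.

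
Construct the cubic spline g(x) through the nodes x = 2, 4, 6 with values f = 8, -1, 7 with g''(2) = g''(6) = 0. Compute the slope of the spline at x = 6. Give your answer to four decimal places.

6.1250

Let m_i = g''(x_i). Step sizes h_i = 2, 2; slopes of the chords Δ_i = (y_(i+1) - y_i)/h_i = -9/2, 4.
  2·m_0 + 8·m_1 + 2·m_2 = 6(Δ_1 - Δ_0) = 51
Natural end conditions: m_0 = m_2 = 0.
Forward elimination and back-substitution give m_0 = 0, m_1 = 51/8, m_2 = 0.
On [4, 6], g'(x) = b_1 + 2c_1·(x - 4) + 3d_1·(x - 4)² with b_1 = Δ_1 - h_1(2m_1 + m_2)/6 = -1/4, c_1 = m_1/2 = 51/16, d_1 = (m_2 - m_1)/(6h_1) = -17/32. So g'(6) = 49/8.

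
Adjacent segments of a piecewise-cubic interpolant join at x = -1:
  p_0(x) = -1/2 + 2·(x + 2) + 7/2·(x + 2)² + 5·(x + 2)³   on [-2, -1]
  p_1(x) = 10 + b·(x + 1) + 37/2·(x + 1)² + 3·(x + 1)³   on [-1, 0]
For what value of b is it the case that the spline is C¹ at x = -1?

p_0'(x) = 2 + 7·(x + 2) + 15·(x + 2)², so p_0'(-1) = 24. On the right, p_1'(-1) = b, so b = 24.

24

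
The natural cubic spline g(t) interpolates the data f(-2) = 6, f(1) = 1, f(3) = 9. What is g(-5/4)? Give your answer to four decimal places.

Let M_i = g''(x_i). Step sizes h_i = 3, 2; slopes of the chords Δ_i = (y_(i+1) - y_i)/h_i = -5/3, 4.
  3·M_0 + 10·M_1 + 2·M_2 = 6(Δ_1 - Δ_0) = 34
Natural end conditions: M_0 = M_2 = 0.
Solving: M_0 = 0, M_1 = 17/5, M_2 = 0.
On [-2, 1], g(t) = 6 - 101/30·(t + 2) + 0·(t + 2)² + 17/90·(t + 2)³.
With (t + 2) = 3/4: g(-5/4) = 455/128.

3.5547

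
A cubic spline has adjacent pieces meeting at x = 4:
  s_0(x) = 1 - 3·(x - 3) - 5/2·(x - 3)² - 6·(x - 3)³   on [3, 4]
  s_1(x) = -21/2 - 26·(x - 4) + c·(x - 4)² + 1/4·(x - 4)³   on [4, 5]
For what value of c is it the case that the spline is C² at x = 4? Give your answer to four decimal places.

-20.5000

s_0''(x) = -5 - 36·(x - 3), so s_0''(4) = -41. On the right, s_1''(4) = 2c, so c = -41/2.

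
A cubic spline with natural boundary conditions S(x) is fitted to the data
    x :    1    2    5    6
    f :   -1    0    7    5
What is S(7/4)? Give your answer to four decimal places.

-0.3912

Let M_i = S''(x_i). Step sizes h_i = 1, 3, 1; slopes of the chords Δ_i = (y_(i+1) - y_i)/h_i = 1, 7/3, -2.
  1·M_0 + 8·M_1 + 3·M_2 = 6(Δ_1 - Δ_0) = 8
  3·M_1 + 8·M_2 + 1·M_3 = 6(Δ_2 - Δ_1) = -26
Natural end conditions: M_0 = M_3 = 0.
Solving: M_0 = 0, M_1 = 142/55, M_2 = -232/55, M_3 = 0.
On [1, 2], S(x) = -1 + 94/165·(x - 1) + 0·(x - 1)² + 71/165·(x - 1)³.
With (x - 1) = 3/4: S(7/4) = -1377/3520.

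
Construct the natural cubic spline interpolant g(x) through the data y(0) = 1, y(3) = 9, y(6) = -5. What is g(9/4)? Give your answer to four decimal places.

8.8047

Let M_i = g''(x_i). Step sizes h_i = 3, 3; slopes of the chords Δ_i = (y_(i+1) - y_i)/h_i = 8/3, -14/3.
  3·M_0 + 12·M_1 + 3·M_2 = 6(Δ_1 - Δ_0) = -44
Natural end conditions: M_0 = M_2 = 0.
Forward elimination and back-substitution give M_0 = 0, M_1 = -11/3, M_2 = 0.
On [0, 3], g(x) = 1 + 9/2·x + 0·x² - 11/54·x³.
With x = 9/4: g(9/4) = 1127/128.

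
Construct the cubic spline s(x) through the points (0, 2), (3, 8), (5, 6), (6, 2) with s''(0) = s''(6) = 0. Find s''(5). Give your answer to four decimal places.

-2.5714

Put σ_i = s'' at the i-th knot. Here h = (3, 2, 1) and Δ = (2, -1, -4), so the interior equations h_(i-1)·σ_(i-1) + 2(h_(i-1)+h_i)·σ_i + h_i·σ_(i+1) = 6(Δ_i − Δ_(i-1)) read
  3·σ_0 + 10·σ_1 + 2·σ_2 = 6(Δ_1 - Δ_0) = -18
  2·σ_1 + 6·σ_2 + 1·σ_3 = 6(Δ_2 - Δ_1) = -18
Natural end conditions: σ_0 = σ_3 = 0.
Solving the tridiagonal system: σ_0 = 0, σ_1 = -9/7, σ_2 = -18/7, σ_3 = 0.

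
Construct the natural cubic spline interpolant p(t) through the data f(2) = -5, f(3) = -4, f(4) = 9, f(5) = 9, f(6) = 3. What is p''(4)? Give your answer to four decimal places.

-24.8571

Let σ_i = p''(x_i). Step sizes h_i = 1, 1, 1, 1; slopes of the chords Δ_i = (y_(i+1) - y_i)/h_i = 1, 13, 0, -6.
  1·σ_0 + 4·σ_1 + 1·σ_2 = 6(Δ_1 - Δ_0) = 72
  1·σ_1 + 4·σ_2 + 1·σ_3 = 6(Δ_2 - Δ_1) = -78
  1·σ_2 + 4·σ_3 + 1·σ_4 = 6(Δ_3 - Δ_2) = -36
Natural end conditions: σ_0 = σ_4 = 0.
Forward elimination and back-substitution give σ_0 = 0, σ_1 = 339/14, σ_2 = -174/7, σ_3 = -39/14, σ_4 = 0.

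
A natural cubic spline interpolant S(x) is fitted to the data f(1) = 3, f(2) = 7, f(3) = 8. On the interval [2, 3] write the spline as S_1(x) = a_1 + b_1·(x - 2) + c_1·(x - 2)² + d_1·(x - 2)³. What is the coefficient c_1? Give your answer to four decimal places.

-2.2500

Let m_i = S''(x_i). Step sizes h_i = 1, 1; slopes of the chords Δ_i = (y_(i+1) - y_i)/h_i = 4, 1.
  1·m_0 + 4·m_1 + 1·m_2 = 6(Δ_1 - Δ_0) = -18
Natural end conditions: m_0 = m_2 = 0.
Solving: m_0 = 0, m_1 = -9/2, m_2 = 0.
On [2, 3], with S_1(x) = a_1 + b_1·(x - 2) + c_1·(x - 2)² + d_1·(x - 2)³: c_1 = m_1/2 = -9/4, d_1 = (m_2 - m_1)/(6h_1) = 3/4, b_1 = Δ_1 - h_1(2m_1 + m_2)/6 = 5/2.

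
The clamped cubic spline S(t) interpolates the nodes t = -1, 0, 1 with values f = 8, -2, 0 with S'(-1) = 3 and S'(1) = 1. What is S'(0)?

Let M_i = S''(x_i). Step sizes h_i = 1, 1; slopes of the chords Δ_i = (y_(i+1) - y_i)/h_i = -10, 2.
  1·M_0 + 4·M_1 + 1·M_2 = 6(Δ_1 - Δ_0) = 72
Clamped end conditions give two more equations: 2h_0·M_0 + h_0·M_1 = 6(Δ_0 - S'(-1)) = -78 and h_1·M_1 + 2h_1·M_2 = 6(S'(1) - Δ_1) = -6.
Solving the tridiagonal system: M_0 = -58, M_1 = 38, M_2 = -22.
On [0, 1], S'(t) = b_1 + 2c_1·t + 3d_1·t² with b_1 = Δ_1 - h_1(2M_1 + M_2)/6 = -7, c_1 = M_1/2 = 19, d_1 = (M_2 - M_1)/(6h_1) = -10. So S'(0) = -7.

-7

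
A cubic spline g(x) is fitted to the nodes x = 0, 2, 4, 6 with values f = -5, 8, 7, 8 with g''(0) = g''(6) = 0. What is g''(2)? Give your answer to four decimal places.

-5.8000

Write σ_i for g''(x_i). With h_i = 2, 2, 2 and divided differences Δ_i = 13/2, -1/2, 1/2, the continuity of g' gives the tridiagonal system
  2·σ_0 + 8·σ_1 + 2·σ_2 = 6(Δ_1 - Δ_0) = -42
  2·σ_1 + 8·σ_2 + 2·σ_3 = 6(Δ_2 - Δ_1) = 6
Natural end conditions: σ_0 = σ_3 = 0.
Solving: σ_0 = 0, σ_1 = -29/5, σ_2 = 11/5, σ_3 = 0.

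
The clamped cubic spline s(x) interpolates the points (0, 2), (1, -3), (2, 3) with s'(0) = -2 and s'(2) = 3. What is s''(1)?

Put σ_i = s'' at the i-th knot. Here h = (1, 1) and Δ = (-5, 6), so the interior equations h_(i-1)·σ_(i-1) + 2(h_(i-1)+h_i)·σ_i + h_i·σ_(i+1) = 6(Δ_i − Δ_(i-1)) read
  1·σ_0 + 4·σ_1 + 1·σ_2 = 6(Δ_1 - Δ_0) = 66
Clamped end conditions give two more equations: 2h_0·σ_0 + h_0·σ_1 = 6(Δ_0 - s'(0)) = -18 and h_1·σ_1 + 2h_1·σ_2 = 6(s'(2) - Δ_1) = -18.
Solving: σ_0 = -23, σ_1 = 28, σ_2 = -23.

28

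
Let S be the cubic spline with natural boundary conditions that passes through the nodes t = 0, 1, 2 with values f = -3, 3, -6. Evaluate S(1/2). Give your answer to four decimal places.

1.4063

Let σ_i = S''(x_i). Step sizes h_i = 1, 1; slopes of the chords Δ_i = (y_(i+1) - y_i)/h_i = 6, -9.
  1·σ_0 + 4·σ_1 + 1·σ_2 = 6(Δ_1 - Δ_0) = -90
Natural end conditions: σ_0 = σ_2 = 0.
Solving: σ_0 = 0, σ_1 = -45/2, σ_2 = 0.
On [0, 1], S(t) = -3 + 39/4·t + 0·t² - 15/4·t³.
With t = 1/2: S(1/2) = 45/32.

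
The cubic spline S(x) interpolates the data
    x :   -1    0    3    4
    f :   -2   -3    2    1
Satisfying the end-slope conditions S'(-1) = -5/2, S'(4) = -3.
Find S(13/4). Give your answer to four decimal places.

Write M_i for S''(x_i). With h_i = 1, 3, 1 and divided differences Δ_i = -1, 5/3, -1, the continuity of S' gives the tridiagonal system
  1·M_0 + 8·M_1 + 3·M_2 = 6(Δ_1 - Δ_0) = 16
  3·M_1 + 8·M_2 + 1·M_3 = 6(Δ_2 - Δ_1) = -16
Clamped end conditions give two more equations: 2h_0·M_0 + h_0·M_1 = 6(Δ_0 - S'(-1)) = 9 and h_2·M_2 + 2h_2·M_3 = 6(S'(4) - Δ_2) = -12.
Solving: M_0 = 206/63, M_1 = 155/63, M_2 = -146/63, M_3 = -305/63.
On [3, 4], S(x) = 2 + 73/126·(x - 3) - 73/63·(x - 3)² - 53/126·(x - 3)³.
With (x - 3) = 1/4: S(13/4) = 1851/896.

2.0658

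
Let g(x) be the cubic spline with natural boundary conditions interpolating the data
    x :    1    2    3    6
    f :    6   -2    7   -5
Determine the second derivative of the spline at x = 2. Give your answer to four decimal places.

28.8387

Put M_i = g'' at the i-th knot. Here h = (1, 1, 3) and Δ = (-8, 9, -4), so the interior equations h_(i-1)·M_(i-1) + 2(h_(i-1)+h_i)·M_i + h_i·M_(i+1) = 6(Δ_i − Δ_(i-1)) read
  1·M_0 + 4·M_1 + 1·M_2 = 6(Δ_1 - Δ_0) = 102
  1·M_1 + 8·M_2 + 3·M_3 = 6(Δ_2 - Δ_1) = -78
Natural end conditions: M_0 = M_3 = 0.
Forward elimination and back-substitution give M_0 = 0, M_1 = 894/31, M_2 = -414/31, M_3 = 0.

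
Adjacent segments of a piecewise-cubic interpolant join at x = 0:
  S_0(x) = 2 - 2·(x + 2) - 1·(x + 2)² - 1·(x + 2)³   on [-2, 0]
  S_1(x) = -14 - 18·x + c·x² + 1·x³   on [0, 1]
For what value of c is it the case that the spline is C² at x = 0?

-7

S_0''(x) = -2 - 6·(x + 2), so S_0''(0) = -14. On the right, S_1''(0) = 2c, so c = -7.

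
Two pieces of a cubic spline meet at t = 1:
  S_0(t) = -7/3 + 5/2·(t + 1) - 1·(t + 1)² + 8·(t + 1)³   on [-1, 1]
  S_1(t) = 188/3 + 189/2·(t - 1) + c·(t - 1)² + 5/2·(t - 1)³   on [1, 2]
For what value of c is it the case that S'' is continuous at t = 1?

47

S_0''(t) = -2 + 48·(t + 1), so S_0''(1) = 94. On the right, S_1''(1) = 2c, so c = 47.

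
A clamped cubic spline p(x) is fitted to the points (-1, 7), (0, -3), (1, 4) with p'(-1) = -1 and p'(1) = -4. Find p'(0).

-1

With M_i denoting the second derivative at x_i, h_i = 1, 1, and Δ_i = (y_(i+1) − y_i)/h_i = -10, 7:
  1·M_0 + 4·M_1 + 1·M_2 = 6(Δ_1 - Δ_0) = 102
Clamped end conditions give two more equations: 2h_0·M_0 + h_0·M_1 = 6(Δ_0 - p'(-1)) = -54 and h_1·M_1 + 2h_1·M_2 = 6(p'(1) - Δ_1) = -66.
Solving: M_0 = -54, M_1 = 54, M_2 = -60.
On [0, 1], p'(x) = b_1 + 2c_1·x + 3d_1·x² with b_1 = Δ_1 - h_1(2M_1 + M_2)/6 = -1, c_1 = M_1/2 = 27, d_1 = (M_2 - M_1)/(6h_1) = -19. So p'(0) = -1.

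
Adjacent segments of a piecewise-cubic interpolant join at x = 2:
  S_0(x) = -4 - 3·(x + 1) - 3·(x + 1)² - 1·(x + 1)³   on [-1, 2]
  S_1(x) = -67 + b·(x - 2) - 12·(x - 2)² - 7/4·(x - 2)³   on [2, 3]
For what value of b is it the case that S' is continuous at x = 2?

S_0'(x) = -3 - 6·(x + 1) - 3·(x + 1)², so S_0'(2) = -48. On the right, S_1'(2) = b, so b = -48.

-48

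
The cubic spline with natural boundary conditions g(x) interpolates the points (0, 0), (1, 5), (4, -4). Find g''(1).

Put M_i = g'' at the i-th knot. Here h = (1, 3) and Δ = (5, -3), so the interior equations h_(i-1)·M_(i-1) + 2(h_(i-1)+h_i)·M_i + h_i·M_(i+1) = 6(Δ_i − Δ_(i-1)) read
  1·M_0 + 8·M_1 + 3·M_2 = 6(Δ_1 - Δ_0) = -48
Natural end conditions: M_0 = M_2 = 0.
Solving the tridiagonal system: M_0 = 0, M_1 = -6, M_2 = 0.

-6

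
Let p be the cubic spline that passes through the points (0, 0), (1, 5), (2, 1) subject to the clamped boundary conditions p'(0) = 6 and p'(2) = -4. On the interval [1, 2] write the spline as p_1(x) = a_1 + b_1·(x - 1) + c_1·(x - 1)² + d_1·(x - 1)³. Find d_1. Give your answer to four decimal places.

Let M_i = p''(x_i). Step sizes h_i = 1, 1; slopes of the chords Δ_i = (y_(i+1) - y_i)/h_i = 5, -4.
  1·M_0 + 4·M_1 + 1·M_2 = 6(Δ_1 - Δ_0) = -54
Clamped end conditions give two more equations: 2h_0·M_0 + h_0·M_1 = 6(Δ_0 - p'(0)) = -6 and h_1·M_1 + 2h_1·M_2 = 6(p'(2) - Δ_1) = 0.
Solving: M_0 = 11/2, M_1 = -17, M_2 = 17/2.
On [1, 2], with p_1(x) = a_1 + b_1·(x - 1) + c_1·(x - 1)² + d_1·(x - 1)³: c_1 = M_1/2 = -17/2, d_1 = (M_2 - M_1)/(6h_1) = 17/4, b_1 = Δ_1 - h_1(2M_1 + M_2)/6 = 1/4.

4.2500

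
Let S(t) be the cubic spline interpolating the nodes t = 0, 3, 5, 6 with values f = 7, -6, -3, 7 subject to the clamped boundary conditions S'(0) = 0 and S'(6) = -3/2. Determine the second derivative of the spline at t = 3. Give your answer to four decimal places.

Write M_i for S''(x_i). With h_i = 3, 2, 1 and divided differences Δ_i = -13/3, 3/2, 10, the continuity of S' gives the tridiagonal system
  3·M_0 + 10·M_1 + 2·M_2 = 6(Δ_1 - Δ_0) = 35
  2·M_1 + 6·M_2 + 1·M_3 = 6(Δ_2 - Δ_1) = 51
Clamped end conditions give two more equations: 2h_0·M_0 + h_0·M_1 = 6(Δ_0 - S'(0)) = -26 and h_2·M_2 + 2h_2·M_3 = 6(S'(6) - Δ_2) = -69.
Forward elimination and back-substitution give M_0 = -103/19, M_1 = 124/57, M_2 = 841/57, M_3 = -2387/57.

2.1754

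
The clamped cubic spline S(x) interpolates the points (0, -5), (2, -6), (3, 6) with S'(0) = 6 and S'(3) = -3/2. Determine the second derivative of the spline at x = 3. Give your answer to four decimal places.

-55.5000

Let M_i = S''(x_i). Step sizes h_i = 2, 1; slopes of the chords Δ_i = (y_(i+1) - y_i)/h_i = -1/2, 12.
  2·M_0 + 6·M_1 + 1·M_2 = 6(Δ_1 - Δ_0) = 75
Clamped end conditions give two more equations: 2h_0·M_0 + h_0·M_1 = 6(Δ_0 - S'(0)) = -39 and h_1·M_1 + 2h_1·M_2 = 6(S'(3) - Δ_1) = -81.
Solving: M_0 = -99/4, M_1 = 30, M_2 = -111/2.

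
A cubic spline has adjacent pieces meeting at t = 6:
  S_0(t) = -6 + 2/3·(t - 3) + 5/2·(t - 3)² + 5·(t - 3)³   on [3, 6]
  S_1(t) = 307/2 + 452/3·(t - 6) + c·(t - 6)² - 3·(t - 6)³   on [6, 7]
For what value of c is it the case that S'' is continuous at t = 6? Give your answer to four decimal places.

47.5000

S_0''(t) = 5 + 30·(t - 3), so S_0''(6) = 95. On the right, S_1''(6) = 2c, so c = 95/2.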